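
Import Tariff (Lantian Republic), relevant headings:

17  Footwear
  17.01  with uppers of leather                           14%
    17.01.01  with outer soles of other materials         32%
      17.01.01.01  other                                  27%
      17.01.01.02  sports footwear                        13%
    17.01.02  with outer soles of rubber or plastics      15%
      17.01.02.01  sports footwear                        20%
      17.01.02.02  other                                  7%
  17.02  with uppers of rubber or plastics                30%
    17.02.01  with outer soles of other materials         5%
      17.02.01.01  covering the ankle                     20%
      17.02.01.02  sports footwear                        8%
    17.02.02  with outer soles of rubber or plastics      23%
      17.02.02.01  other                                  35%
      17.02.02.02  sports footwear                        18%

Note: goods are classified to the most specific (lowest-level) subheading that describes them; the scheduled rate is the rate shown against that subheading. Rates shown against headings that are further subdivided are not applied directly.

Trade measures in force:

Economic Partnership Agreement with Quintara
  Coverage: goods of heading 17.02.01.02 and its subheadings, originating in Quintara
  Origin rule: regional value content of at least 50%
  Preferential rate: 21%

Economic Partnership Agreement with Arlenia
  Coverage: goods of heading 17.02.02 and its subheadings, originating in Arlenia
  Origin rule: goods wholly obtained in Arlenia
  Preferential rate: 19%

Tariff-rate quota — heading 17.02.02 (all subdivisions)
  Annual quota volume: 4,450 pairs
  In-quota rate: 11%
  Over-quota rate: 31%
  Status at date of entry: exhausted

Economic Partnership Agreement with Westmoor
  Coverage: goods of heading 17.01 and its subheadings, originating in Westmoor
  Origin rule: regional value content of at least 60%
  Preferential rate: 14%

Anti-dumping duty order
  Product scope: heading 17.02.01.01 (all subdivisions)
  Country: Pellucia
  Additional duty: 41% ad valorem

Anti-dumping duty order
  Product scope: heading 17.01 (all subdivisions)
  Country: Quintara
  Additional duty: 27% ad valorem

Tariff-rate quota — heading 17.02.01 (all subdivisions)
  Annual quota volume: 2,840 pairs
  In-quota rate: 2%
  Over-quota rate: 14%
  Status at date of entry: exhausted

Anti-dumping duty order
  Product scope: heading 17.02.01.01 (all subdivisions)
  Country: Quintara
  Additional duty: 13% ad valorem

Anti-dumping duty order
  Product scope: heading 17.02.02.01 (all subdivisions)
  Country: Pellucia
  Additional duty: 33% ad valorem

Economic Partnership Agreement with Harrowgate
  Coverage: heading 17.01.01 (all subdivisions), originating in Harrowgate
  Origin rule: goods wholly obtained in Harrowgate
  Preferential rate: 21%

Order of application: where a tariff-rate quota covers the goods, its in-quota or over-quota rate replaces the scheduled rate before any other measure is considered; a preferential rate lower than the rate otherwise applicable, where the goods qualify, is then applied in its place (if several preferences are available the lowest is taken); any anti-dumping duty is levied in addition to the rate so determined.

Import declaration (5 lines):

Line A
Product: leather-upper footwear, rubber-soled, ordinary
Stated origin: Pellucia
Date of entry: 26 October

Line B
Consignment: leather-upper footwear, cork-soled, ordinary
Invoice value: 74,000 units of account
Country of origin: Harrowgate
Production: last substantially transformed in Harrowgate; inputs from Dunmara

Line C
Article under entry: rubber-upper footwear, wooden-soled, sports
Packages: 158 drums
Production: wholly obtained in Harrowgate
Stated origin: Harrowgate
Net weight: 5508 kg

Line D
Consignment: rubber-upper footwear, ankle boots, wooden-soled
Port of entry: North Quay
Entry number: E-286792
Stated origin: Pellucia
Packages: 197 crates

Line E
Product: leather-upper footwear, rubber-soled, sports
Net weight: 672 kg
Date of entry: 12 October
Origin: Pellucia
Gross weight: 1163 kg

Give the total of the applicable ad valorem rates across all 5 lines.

Line A: leather-upper → 17.01; rubber-soled → 17.01.02; ordinary → 17.01.02.02. Scheduled 7%. No special measure applies. → 7%.
Line B: leather-upper → 17.01; cork-soled → 17.01.01; ordinary → 17.01.01.01. Scheduled 27%. Harrowgate agreement on 17.01.01: not wholly obtained. → 27%.
Line C: rubber-upper → 17.02; wooden-soled → 17.02.01; sports → 17.02.01.02. Scheduled 8%. quota on 17.02.01 exhausted → over-quota 14%; Harrowgate agreement on 17.01.01: 17.02.01.02 not covered. → 14%.
Line D: rubber-upper → 17.02; wooden-soled → 17.02.01; ankle boots → 17.02.01.01. Scheduled 20%. quota on 17.02.01 exhausted → over-quota 14%; anti-dumping (Pellucia, 17.02.01.01): +41%; total 14% + 41% = 55%. → 55%.
Line E: leather-upper → 17.01; rubber-soled → 17.01.02; sports → 17.01.02.01. Scheduled 20%. No special measure applies. → 20%.
Sum: 7% + 27% + 14% + 55% + 20% = 123%.

123%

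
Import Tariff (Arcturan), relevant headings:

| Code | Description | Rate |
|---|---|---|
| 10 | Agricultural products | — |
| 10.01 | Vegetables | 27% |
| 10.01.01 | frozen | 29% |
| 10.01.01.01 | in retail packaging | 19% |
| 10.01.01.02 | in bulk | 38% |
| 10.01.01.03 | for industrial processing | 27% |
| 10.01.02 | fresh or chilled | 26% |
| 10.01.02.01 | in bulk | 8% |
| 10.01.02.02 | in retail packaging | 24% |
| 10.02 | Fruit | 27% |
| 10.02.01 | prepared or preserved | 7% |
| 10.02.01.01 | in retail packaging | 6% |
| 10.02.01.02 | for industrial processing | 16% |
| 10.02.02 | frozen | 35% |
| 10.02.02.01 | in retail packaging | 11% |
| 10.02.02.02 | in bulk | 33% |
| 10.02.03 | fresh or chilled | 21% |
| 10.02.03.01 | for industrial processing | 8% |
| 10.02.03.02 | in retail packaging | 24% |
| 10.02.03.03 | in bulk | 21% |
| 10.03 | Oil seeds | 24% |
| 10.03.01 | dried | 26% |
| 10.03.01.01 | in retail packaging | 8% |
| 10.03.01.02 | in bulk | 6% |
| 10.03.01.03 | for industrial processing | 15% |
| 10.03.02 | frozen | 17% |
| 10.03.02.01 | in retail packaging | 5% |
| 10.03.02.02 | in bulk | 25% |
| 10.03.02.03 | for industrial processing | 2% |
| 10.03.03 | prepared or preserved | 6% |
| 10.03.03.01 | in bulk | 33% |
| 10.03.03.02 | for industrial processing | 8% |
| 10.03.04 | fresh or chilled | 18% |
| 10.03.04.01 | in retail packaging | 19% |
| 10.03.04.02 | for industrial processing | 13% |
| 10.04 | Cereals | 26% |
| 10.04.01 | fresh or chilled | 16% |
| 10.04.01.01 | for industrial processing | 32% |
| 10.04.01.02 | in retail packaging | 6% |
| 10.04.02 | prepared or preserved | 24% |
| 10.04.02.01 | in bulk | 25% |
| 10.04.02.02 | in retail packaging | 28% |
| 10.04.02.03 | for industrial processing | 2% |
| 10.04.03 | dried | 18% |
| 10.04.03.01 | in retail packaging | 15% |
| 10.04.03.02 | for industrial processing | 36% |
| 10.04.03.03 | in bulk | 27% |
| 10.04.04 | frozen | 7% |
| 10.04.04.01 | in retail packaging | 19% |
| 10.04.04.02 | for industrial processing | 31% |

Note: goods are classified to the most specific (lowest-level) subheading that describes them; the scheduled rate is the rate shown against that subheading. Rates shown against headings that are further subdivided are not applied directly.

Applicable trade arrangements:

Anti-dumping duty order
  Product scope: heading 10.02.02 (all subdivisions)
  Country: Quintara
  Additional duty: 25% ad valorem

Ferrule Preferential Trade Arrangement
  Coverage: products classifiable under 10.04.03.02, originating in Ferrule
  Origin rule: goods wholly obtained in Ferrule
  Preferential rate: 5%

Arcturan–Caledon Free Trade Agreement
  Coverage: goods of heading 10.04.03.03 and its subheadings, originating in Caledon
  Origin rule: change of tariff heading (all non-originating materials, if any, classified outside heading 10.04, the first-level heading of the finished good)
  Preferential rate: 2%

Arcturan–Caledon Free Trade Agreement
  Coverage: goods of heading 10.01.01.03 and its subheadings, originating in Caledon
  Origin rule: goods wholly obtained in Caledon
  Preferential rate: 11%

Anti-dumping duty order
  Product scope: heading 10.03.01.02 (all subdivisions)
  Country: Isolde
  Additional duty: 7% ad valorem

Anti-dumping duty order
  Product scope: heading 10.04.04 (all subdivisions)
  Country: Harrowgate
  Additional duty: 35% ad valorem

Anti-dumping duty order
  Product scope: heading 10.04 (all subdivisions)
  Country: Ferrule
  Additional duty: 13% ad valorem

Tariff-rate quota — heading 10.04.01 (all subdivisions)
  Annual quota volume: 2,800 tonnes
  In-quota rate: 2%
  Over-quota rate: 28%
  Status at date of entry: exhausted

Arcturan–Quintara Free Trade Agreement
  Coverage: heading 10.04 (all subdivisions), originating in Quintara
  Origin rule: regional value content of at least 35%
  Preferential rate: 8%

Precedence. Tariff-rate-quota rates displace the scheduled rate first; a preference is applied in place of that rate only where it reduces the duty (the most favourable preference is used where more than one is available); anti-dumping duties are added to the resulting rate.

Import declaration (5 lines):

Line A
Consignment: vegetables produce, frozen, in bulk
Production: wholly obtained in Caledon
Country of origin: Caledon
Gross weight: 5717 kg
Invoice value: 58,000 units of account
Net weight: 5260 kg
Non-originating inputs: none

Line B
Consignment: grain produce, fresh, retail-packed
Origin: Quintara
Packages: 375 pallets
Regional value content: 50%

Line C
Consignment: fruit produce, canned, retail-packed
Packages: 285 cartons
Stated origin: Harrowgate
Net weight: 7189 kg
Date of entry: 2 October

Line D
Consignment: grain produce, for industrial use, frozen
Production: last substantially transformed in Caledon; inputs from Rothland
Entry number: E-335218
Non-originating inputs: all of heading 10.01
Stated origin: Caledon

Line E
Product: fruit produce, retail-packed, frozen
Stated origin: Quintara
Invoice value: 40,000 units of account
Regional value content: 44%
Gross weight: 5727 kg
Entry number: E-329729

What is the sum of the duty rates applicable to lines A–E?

119%

Line A: vegetables → 10.01; frozen → 10.01.01; in bulk → 10.01.01.02. Scheduled 38%. Caledon agreement on 10.04.03.03: 10.01.01.02 not covered; Caledon agreement on 10.01.01.03: 10.01.01.02 not covered. → 38%.
Line B: grain → 10.04; fresh → 10.04.01; retail-packed → 10.04.01.02. Scheduled 6%. quota on 10.04.01 exhausted → over-quota 28%; Quintara agreement on 10.04: RVC ≥ 35% → 8% available; preferential 8%. → 8%.
Line C: fruit → 10.02; canned → 10.02.01; retail-packed → 10.02.01.01. Scheduled 6%. No special measure applies. → 6%.
Line D: grain → 10.04; frozen → 10.04.04; for industrial use → 10.04.04.02. Scheduled 31%. Caledon agreement on 10.04.03.03: 10.04.04.02 not covered; Caledon agreement on 10.01.01.03: 10.04.04.02 not covered. → 31%.
Line E: fruit → 10.02; frozen → 10.02.02; retail-packed → 10.02.02.01. Scheduled 11%. Quintara agreement on 10.04: 10.02.02.01 not covered; anti-dumping (Quintara, 10.02.02): +25%; total 11% + 25% = 36%. → 36%.
Sum: 38% + 8% + 6% + 31% + 36% = 119%.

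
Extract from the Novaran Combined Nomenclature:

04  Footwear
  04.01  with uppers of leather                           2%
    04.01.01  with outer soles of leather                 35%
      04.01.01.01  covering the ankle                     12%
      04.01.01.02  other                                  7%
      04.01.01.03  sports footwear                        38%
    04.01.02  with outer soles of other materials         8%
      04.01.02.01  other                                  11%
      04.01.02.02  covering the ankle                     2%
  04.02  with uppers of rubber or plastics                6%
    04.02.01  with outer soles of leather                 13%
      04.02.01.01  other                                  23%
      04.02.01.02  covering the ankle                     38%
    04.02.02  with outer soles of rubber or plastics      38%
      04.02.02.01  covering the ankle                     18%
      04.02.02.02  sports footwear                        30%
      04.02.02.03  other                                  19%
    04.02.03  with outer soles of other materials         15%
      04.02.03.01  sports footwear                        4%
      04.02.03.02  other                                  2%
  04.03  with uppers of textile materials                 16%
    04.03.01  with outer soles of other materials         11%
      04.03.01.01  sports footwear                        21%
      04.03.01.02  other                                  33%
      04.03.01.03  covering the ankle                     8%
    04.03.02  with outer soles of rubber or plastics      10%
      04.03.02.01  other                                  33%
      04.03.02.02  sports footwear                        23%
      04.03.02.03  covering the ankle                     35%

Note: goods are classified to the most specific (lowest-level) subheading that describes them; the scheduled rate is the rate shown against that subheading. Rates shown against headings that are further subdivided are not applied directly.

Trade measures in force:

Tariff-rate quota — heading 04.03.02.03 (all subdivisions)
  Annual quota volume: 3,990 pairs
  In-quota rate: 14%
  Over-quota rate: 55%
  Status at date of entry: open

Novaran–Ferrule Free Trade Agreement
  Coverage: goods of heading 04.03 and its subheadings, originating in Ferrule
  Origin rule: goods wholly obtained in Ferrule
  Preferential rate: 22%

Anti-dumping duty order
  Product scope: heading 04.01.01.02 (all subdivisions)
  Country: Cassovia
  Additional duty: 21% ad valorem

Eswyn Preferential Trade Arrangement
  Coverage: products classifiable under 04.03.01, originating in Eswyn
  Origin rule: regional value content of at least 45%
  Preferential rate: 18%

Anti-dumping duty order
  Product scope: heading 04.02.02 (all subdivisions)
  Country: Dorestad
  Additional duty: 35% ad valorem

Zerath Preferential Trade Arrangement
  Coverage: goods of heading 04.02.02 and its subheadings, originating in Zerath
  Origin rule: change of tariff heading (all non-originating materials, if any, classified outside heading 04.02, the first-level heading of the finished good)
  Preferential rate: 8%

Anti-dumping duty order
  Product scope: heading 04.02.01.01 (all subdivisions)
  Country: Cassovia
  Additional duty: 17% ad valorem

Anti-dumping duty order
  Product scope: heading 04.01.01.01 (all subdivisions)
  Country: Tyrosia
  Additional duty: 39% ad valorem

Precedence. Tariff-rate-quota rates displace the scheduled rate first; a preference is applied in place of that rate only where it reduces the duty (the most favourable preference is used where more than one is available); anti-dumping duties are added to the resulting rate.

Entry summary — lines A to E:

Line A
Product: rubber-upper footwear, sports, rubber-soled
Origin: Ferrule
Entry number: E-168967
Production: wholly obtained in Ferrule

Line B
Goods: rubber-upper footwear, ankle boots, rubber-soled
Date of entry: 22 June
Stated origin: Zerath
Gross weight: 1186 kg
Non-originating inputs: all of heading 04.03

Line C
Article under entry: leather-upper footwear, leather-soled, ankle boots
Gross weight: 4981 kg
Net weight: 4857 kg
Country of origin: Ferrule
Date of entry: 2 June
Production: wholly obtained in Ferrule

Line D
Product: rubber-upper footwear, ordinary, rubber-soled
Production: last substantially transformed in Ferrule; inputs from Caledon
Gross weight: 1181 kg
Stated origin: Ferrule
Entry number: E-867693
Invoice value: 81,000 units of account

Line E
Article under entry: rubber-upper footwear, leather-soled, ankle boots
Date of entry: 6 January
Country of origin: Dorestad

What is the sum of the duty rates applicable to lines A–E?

Line A: rubber-upper → 04.02; rubber-soled → 04.02.02; sports → 04.02.02.02. Scheduled 30%. Ferrule agreement on 04.03: 04.02.02.02 not covered. → 30%.
Line B: rubber-upper → 04.02; rubber-soled → 04.02.02; ankle boots → 04.02.02.01. Scheduled 18%. Zerath agreement on 04.02.02: CTH met → 8% available; preferential 8%. → 8%.
Line C: leather-upper → 04.01; leather-soled → 04.01.01; ankle boots → 04.01.01.01. Scheduled 12%. Ferrule agreement on 04.03: 04.01.01.01 not covered. → 12%.
Line D: rubber-upper → 04.02; rubber-soled → 04.02.02; ordinary → 04.02.02.03. Scheduled 19%. Ferrule agreement on 04.03: 04.02.02.03 not covered. → 19%.
Line E: rubber-upper → 04.02; leather-soled → 04.02.01; ankle boots → 04.02.01.02. Scheduled 38%. No special measure applies. → 38%.
Sum: 30% + 8% + 12% + 19% + 38% = 107%.

107%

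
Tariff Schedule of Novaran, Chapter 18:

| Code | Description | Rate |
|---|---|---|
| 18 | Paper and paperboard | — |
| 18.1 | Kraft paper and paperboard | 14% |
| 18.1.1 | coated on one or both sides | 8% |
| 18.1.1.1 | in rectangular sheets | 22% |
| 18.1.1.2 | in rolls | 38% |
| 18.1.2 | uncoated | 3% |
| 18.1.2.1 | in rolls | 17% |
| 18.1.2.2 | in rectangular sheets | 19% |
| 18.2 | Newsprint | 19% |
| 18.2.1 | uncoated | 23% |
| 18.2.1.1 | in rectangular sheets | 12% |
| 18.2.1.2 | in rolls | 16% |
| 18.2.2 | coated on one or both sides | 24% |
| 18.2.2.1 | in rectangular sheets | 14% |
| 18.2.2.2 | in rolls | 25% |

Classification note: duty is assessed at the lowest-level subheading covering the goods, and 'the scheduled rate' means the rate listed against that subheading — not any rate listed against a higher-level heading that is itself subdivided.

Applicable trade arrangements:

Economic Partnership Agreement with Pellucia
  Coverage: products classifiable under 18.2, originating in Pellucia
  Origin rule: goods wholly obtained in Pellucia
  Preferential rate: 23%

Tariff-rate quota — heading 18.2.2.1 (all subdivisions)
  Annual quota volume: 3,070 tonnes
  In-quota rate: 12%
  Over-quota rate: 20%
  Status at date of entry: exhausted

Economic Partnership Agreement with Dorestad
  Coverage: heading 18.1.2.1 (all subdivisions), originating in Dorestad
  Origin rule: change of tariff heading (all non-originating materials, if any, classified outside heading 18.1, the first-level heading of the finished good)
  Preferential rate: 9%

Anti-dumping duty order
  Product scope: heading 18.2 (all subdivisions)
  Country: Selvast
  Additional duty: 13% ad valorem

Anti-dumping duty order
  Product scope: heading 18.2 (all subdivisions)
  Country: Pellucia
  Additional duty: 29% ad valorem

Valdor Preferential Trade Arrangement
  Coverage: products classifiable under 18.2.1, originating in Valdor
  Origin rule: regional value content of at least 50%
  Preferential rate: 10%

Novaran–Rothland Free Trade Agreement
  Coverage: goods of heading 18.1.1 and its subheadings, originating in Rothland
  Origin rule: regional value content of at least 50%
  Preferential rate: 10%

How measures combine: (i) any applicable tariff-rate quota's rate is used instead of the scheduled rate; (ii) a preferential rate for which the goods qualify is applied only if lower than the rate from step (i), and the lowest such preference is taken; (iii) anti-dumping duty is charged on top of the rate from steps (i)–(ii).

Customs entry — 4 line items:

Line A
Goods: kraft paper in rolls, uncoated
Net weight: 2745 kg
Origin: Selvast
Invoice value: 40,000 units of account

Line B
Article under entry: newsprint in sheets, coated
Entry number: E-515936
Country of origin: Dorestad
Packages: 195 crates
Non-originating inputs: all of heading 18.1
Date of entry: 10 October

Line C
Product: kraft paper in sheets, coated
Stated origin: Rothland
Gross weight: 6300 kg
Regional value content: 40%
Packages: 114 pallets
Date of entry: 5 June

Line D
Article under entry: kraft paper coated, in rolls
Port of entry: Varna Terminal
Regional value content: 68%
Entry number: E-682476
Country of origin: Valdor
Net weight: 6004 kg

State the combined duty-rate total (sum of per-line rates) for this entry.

97%

Line A: kraft paper → 18.1; uncoated → 18.1.2; in rolls → 18.1.2.1. Scheduled 17%. No special measure applies. → 17%.
Line B: newsprint → 18.2; coated → 18.2.2; in sheets → 18.2.2.1. Scheduled 14%. quota on 18.2.2.1 exhausted → over-quota 20%; Dorestad agreement on 18.1.2.1: 18.2.2.1 not covered. → 20%.
Line C: kraft paper → 18.1; coated → 18.1.1; in sheets → 18.1.1.1. Scheduled 22%. Rothland agreement on 18.1.1: RVC < 50%. → 22%.
Line D: kraft paper → 18.1; coated → 18.1.1; in rolls → 18.1.1.2. Scheduled 38%. Valdor agreement on 18.2.1: 18.1.1.2 not covered. → 38%.
Sum: 17% + 20% + 22% + 38% = 97%.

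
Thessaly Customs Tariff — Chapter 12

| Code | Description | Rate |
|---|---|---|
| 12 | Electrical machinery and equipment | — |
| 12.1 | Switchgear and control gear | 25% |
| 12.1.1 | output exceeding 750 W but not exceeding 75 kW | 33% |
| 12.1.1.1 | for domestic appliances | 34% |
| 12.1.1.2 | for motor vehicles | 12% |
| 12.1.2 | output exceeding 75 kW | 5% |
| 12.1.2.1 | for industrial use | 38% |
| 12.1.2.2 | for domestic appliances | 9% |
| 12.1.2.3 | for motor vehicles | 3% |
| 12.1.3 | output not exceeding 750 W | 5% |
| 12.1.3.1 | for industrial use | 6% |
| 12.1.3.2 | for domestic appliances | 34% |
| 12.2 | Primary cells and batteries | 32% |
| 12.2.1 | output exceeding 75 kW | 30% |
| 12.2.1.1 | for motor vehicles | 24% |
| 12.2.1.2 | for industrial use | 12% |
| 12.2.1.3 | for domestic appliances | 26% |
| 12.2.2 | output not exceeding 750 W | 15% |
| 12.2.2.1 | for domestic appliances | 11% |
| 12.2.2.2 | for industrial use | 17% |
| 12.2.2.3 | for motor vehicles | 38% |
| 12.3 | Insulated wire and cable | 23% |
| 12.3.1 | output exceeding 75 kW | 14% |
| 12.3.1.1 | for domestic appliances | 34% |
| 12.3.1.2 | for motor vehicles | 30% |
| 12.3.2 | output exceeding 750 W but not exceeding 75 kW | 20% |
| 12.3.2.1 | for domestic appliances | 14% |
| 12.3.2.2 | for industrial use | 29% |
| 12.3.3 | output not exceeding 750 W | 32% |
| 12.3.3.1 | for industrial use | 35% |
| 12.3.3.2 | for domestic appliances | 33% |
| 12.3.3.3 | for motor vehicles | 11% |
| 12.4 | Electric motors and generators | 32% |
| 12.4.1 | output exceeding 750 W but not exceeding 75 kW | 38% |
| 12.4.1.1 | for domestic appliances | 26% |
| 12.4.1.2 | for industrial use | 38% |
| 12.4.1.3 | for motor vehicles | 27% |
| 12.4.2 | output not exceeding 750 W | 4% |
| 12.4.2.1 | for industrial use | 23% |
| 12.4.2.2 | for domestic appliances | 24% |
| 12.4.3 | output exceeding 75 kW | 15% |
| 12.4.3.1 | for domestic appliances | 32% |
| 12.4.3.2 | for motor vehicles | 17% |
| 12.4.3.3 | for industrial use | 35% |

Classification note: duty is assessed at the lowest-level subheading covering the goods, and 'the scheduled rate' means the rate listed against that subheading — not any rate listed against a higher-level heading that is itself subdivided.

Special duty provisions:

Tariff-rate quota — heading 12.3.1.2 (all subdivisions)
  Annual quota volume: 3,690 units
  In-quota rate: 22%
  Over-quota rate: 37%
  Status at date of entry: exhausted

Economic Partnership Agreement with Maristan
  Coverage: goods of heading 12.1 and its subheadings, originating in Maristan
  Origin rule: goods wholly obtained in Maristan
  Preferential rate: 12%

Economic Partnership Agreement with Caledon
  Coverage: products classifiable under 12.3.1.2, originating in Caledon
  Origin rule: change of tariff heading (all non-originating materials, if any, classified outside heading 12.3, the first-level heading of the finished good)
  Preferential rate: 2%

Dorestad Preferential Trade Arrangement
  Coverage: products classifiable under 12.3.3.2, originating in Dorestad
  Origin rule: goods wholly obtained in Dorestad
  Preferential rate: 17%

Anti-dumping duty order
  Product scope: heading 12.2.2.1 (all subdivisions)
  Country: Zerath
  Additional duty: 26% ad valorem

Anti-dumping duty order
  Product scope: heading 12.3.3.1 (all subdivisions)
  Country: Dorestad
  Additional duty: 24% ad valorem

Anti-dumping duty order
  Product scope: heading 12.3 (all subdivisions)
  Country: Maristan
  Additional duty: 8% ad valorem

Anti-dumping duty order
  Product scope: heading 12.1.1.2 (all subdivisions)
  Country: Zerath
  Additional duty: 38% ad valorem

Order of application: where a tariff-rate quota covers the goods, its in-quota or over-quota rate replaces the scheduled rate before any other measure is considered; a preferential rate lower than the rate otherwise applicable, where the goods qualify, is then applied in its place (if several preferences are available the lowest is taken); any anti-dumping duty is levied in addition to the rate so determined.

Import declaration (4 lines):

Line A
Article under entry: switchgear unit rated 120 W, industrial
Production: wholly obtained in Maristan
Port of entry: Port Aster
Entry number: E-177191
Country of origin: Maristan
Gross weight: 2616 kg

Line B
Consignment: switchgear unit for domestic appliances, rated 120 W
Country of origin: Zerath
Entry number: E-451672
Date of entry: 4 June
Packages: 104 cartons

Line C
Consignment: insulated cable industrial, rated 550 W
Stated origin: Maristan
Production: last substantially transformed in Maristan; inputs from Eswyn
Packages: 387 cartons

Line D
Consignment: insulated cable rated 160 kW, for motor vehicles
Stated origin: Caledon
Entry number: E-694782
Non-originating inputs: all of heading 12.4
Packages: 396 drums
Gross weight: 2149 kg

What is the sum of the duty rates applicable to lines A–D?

85%

Line A: switchgear unit → 12.1; rated 120 W → 12.1.3; industrial → 12.1.3.1. Scheduled 6%. Maristan agreement on 12.1: wholly obtained → 12% available; preference 12% not lower than 6% → no reduction. → 6%.
Line B: switchgear unit → 12.1; rated 120 W → 12.1.3; for domestic appliances → 12.1.3.2. Scheduled 34%. No special measure applies. → 34%.
Line C: insulated cable → 12.3; rated 550 W → 12.3.3; industrial → 12.3.3.1. Scheduled 35%. Maristan agreement on 12.1: 12.3.3.1 not covered; anti-dumping (Maristan, 12.3): +8%; total 35% + 8% = 43%. → 43%.
Line D: insulated cable → 12.3; rated 160 kW → 12.3.1; for motor vehicles → 12.3.1.2. Scheduled 30%. quota on 12.3.1.2 exhausted → over-quota 37%; Caledon agreement on 12.3.1.2: CTH met → 2% available; preferential 2%. → 2%.
Sum: 6% + 34% + 43% + 2% = 85%.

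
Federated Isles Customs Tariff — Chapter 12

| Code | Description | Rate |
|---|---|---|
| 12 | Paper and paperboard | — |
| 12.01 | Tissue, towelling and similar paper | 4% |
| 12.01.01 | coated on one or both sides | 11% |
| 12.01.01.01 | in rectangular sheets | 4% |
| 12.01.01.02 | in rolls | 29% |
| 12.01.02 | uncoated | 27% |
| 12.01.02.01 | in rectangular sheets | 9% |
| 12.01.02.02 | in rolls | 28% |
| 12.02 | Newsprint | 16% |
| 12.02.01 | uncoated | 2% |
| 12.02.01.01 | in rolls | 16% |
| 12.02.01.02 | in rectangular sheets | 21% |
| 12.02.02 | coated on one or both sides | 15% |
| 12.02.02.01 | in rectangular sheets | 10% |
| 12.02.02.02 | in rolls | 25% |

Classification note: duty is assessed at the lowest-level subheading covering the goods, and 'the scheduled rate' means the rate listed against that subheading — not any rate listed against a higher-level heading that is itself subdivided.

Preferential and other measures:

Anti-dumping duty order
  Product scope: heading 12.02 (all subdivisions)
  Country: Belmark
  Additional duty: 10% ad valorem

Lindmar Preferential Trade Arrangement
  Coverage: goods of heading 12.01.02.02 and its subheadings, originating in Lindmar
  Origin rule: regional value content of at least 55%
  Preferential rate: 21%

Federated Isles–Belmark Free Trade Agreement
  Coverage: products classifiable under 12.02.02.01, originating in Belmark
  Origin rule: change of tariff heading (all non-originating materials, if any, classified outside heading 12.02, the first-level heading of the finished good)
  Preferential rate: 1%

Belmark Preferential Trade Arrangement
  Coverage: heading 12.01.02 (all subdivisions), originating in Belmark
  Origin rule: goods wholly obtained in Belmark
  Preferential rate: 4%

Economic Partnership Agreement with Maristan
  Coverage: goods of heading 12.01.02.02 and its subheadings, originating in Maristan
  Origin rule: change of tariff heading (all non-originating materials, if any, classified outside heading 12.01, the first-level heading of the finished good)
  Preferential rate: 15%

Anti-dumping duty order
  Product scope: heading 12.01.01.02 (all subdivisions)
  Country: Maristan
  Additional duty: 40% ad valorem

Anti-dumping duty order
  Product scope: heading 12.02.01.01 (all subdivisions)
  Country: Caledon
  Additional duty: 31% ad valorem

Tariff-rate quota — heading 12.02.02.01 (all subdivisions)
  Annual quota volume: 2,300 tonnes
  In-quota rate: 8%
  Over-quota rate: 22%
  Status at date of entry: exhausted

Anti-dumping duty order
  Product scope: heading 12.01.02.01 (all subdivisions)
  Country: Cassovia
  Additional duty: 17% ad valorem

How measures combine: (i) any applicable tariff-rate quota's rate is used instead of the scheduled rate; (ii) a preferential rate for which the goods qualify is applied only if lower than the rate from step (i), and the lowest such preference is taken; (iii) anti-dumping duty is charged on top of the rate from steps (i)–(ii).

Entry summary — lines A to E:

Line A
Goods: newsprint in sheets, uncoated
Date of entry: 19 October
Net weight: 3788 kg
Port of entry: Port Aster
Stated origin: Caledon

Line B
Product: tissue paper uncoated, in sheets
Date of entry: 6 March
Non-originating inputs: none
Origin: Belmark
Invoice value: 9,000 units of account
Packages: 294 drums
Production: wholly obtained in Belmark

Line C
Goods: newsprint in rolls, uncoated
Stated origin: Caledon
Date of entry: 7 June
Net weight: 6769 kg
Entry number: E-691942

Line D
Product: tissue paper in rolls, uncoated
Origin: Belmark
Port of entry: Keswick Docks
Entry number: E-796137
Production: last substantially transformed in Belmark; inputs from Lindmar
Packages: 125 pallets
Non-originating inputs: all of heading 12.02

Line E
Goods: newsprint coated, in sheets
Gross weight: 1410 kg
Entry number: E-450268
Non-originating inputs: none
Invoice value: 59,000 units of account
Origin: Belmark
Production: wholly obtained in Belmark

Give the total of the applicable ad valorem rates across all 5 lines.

Line A: newsprint → 12.02; uncoated → 12.02.01; in sheets → 12.02.01.02. Scheduled 21%. No special measure applies. → 21%.
Line B: tissue paper → 12.01; uncoated → 12.01.02; in sheets → 12.01.02.01. Scheduled 9%. Belmark agreement on 12.02.02.01: 12.01.02.01 not covered; Belmark agreement on 12.01.02: wholly obtained → 4% available; preferential 4%. → 4%.
Line C: newsprint → 12.02; uncoated → 12.02.01; in rolls → 12.02.01.01. Scheduled 16%. anti-dumping (Caledon, 12.02.01.01): +31%; total 16% + 31% = 47%. → 47%.
Line D: tissue paper → 12.01; uncoated → 12.01.02; in rolls → 12.01.02.02. Scheduled 28%. Belmark agreement on 12.02.02.01: 12.01.02.02 not covered; Belmark agreement on 12.01.02: not wholly obtained. → 28%.
Line E: newsprint → 12.02; coated → 12.02.02; in sheets → 12.02.02.01. Scheduled 10%. quota on 12.02.02.01 exhausted → over-quota 22%; Belmark agreement on 12.02.02.01: CTH met → 1% available; Belmark agreement on 12.01.02: 12.02.02.01 not covered; preferential 1%; anti-dumping (Belmark, 12.02): +10%; total 1% + 10% = 11%. → 11%.
Sum: 21% + 4% + 47% + 28% + 11% = 111%.

111%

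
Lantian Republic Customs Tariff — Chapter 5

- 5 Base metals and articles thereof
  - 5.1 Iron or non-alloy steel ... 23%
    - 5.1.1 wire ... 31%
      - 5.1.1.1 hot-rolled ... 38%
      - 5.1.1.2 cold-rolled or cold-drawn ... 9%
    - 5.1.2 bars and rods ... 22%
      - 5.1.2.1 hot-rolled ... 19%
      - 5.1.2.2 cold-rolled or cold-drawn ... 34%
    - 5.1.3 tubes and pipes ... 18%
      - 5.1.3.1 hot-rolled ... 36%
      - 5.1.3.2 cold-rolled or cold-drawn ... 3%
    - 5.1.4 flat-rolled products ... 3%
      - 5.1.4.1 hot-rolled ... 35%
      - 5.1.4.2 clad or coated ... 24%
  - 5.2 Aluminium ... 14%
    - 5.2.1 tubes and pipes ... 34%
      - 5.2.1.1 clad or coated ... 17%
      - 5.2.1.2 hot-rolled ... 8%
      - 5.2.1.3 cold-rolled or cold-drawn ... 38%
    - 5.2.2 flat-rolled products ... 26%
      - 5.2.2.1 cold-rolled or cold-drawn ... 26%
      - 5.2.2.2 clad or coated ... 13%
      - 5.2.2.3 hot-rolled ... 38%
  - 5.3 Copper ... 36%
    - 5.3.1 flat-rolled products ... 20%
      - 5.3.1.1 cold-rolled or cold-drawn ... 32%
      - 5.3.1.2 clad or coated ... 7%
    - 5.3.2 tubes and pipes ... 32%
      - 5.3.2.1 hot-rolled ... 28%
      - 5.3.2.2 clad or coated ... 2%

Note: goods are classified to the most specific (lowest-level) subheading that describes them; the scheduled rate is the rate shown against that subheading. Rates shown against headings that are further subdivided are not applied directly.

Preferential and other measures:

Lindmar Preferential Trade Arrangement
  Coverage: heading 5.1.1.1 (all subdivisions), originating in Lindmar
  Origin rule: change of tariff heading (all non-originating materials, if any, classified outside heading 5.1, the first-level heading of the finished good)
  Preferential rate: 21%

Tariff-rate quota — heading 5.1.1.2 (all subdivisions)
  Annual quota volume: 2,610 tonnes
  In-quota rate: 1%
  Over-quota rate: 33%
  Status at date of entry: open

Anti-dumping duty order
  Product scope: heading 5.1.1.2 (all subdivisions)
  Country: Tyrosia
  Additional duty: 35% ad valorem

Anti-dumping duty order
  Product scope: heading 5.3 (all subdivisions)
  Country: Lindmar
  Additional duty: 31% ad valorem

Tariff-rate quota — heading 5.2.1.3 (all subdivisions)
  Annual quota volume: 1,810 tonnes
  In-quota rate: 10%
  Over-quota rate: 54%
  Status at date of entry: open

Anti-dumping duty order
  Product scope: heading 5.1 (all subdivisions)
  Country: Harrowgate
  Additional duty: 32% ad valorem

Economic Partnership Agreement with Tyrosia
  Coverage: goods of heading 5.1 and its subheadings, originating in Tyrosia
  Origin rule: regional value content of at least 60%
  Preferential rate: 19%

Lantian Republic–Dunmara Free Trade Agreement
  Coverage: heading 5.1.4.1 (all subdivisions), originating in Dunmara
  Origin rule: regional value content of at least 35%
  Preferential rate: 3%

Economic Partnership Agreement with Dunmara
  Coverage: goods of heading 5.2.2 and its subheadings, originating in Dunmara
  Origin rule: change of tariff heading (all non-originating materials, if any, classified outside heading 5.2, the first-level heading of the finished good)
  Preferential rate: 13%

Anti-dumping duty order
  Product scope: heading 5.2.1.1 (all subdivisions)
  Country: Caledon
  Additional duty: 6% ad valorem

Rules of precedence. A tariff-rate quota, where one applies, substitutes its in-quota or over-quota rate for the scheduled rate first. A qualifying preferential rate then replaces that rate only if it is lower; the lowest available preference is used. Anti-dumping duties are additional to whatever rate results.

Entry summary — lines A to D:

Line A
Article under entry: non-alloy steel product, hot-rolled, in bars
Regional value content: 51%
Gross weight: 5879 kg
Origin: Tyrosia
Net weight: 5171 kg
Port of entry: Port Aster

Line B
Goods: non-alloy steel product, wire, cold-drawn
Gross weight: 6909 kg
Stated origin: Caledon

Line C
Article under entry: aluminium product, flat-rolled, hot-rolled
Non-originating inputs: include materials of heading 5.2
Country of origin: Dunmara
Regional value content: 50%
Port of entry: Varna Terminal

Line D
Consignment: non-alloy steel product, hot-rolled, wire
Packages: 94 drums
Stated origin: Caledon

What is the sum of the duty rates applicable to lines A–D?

Line A: non-alloy steel → 5.1; in bars → 5.1.2; hot-rolled → 5.1.2.1. Scheduled 19%. Tyrosia agreement on 5.1: RVC < 60%. → 19%.
Line B: non-alloy steel → 5.1; wire → 5.1.1; cold-drawn → 5.1.1.2. Scheduled 9%. quota on 5.1.1.2 open → in-quota 1%. → 1%.
Line C: aluminium → 5.2; flat-rolled → 5.2.2; hot-rolled → 5.2.2.3. Scheduled 38%. Dunmara agreement on 5.1.4.1: 5.2.2.3 not covered; Dunmara agreement on 5.2.2: CTH not met. → 38%.
Line D: non-alloy steel → 5.1; wire → 5.1.1; hot-rolled → 5.1.1.1. Scheduled 38%. No special measure applies. → 38%.
Sum: 19% + 1% + 38% + 38% = 96%.

96%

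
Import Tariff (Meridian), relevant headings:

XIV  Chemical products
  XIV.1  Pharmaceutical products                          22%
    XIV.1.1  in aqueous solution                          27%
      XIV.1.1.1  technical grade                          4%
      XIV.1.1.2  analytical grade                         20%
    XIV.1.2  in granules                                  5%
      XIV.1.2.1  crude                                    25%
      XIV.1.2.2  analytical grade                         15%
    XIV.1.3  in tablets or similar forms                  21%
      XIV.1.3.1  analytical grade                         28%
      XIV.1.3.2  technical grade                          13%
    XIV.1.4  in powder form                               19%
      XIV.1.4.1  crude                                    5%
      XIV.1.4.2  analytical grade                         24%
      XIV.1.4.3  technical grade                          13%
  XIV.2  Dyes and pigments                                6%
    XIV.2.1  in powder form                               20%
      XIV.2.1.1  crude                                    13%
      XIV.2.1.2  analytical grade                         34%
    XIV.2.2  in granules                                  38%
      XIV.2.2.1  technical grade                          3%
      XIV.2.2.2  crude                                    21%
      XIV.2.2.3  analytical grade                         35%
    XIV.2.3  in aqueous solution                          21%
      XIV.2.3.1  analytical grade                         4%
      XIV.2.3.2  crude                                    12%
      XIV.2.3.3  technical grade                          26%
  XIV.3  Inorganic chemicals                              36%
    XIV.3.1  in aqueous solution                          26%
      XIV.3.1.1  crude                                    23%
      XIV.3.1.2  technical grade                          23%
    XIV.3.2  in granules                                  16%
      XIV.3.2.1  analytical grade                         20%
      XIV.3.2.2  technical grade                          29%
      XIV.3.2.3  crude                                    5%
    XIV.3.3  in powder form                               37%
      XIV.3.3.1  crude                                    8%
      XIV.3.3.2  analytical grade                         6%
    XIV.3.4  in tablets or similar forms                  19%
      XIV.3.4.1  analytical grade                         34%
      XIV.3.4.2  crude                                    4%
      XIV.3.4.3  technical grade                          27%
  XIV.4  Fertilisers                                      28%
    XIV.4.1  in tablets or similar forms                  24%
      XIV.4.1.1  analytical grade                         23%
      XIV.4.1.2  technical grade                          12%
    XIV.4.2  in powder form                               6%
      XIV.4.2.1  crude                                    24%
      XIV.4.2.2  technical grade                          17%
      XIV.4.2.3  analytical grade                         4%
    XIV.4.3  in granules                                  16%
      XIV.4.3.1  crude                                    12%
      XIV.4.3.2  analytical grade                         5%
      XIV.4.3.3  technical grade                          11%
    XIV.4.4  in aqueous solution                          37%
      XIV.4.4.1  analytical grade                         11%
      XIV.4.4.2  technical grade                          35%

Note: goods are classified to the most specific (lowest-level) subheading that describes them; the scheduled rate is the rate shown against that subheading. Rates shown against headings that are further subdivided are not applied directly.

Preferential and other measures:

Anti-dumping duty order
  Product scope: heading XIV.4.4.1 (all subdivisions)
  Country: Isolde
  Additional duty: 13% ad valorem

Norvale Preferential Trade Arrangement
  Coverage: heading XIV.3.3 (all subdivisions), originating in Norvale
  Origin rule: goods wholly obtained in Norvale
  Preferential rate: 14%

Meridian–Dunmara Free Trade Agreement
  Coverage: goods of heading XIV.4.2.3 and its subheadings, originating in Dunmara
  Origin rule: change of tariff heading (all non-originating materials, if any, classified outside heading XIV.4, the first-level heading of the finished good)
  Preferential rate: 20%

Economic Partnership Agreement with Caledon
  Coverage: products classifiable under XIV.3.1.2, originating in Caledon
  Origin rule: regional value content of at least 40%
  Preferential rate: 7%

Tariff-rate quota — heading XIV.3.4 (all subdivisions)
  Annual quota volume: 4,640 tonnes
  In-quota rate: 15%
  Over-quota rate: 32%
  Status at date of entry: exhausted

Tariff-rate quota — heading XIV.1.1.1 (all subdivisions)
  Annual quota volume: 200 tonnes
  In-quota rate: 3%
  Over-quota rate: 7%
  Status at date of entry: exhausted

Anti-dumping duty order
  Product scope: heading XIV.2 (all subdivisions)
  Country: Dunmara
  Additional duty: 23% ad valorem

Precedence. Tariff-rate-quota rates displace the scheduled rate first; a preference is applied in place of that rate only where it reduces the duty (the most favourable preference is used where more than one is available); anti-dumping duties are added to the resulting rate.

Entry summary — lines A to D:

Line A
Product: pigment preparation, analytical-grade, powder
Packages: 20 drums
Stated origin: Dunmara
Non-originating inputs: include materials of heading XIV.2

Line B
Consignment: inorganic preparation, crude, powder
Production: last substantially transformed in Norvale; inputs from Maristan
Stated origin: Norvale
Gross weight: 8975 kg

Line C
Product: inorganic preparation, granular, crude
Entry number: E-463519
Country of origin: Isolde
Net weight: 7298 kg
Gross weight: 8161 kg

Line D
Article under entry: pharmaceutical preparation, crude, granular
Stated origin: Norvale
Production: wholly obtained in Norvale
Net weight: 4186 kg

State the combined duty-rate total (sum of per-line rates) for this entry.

Line A: pigment → XIV.2; powder → XIV.2.1; analytical-grade → XIV.2.1.2. Scheduled 34%. Dunmara agreement on XIV.4.2.3: XIV.2.1.2 not covered; anti-dumping (Dunmara, XIV.2): +23%; total 34% + 23% = 57%. → 57%.
Line B: inorganic → XIV.3; powder → XIV.3.3; crude → XIV.3.3.1. Scheduled 8%. Norvale agreement on XIV.3.3: not wholly obtained. → 8%.
Line C: inorganic → XIV.3; granular → XIV.3.2; crude → XIV.3.2.3. Scheduled 5%. No special measure applies. → 5%.
Line D: pharmaceutical → XIV.1; granular → XIV.1.2; crude → XIV.1.2.1. Scheduled 25%. Norvale agreement on XIV.3.3: XIV.1.2.1 not covered. → 25%.
Sum: 57% + 8% + 5% + 25% = 95%.

95%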